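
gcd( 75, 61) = 1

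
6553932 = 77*85116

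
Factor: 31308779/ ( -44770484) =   -  2^( - 2) * 11^(  -  2 ) *233^( - 1 )*397^(  -  1)*31308779^1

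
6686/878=3343/439 = 7.62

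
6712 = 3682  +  3030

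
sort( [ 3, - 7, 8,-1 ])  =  [ - 7, - 1,3, 8 ] 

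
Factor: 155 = 5^1*31^1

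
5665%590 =355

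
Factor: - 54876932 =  - 2^2 *11^1* 29^2*1483^1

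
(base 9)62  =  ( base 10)56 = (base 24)28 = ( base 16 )38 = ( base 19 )2i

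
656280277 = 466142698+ 190137579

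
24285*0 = 0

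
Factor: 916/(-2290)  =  -2^1*5^( - 1 )  =  - 2/5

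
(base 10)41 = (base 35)16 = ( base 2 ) 101001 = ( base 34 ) 17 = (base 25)1g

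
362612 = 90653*4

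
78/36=2 + 1/6 = 2.17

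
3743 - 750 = 2993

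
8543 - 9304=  - 761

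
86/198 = 43/99 =0.43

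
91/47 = 91/47  =  1.94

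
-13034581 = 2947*( -4423 )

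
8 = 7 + 1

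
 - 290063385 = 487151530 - 777214915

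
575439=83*6933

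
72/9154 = 36/4577 = 0.01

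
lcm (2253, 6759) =6759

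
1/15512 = 1/15512 = 0.00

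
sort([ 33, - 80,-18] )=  [-80 , - 18, 33 ]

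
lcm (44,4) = 44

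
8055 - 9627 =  - 1572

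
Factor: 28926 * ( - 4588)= - 132712488=-  2^3*3^2*31^1*37^1*  1607^1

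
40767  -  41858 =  - 1091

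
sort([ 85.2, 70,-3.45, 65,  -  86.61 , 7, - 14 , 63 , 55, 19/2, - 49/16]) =[ - 86.61,-14,-3.45,  -  49/16, 7 , 19/2, 55,63, 65, 70, 85.2 ]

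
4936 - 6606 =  - 1670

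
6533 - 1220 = 5313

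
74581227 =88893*839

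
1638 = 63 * 26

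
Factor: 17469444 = 2^2*3^1*41^1 * 35507^1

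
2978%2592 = 386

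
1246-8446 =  - 7200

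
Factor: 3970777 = 79^1*50263^1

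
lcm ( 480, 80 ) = 480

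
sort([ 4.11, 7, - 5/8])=[ - 5/8,4.11,7]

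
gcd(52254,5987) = 1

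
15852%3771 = 768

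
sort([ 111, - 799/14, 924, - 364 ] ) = [ - 364, - 799/14, 111, 924] 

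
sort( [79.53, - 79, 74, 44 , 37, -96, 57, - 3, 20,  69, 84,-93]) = [  -  96, - 93, - 79,-3,  20,  37, 44, 57,69, 74, 79.53, 84 ] 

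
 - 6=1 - 7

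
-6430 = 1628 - 8058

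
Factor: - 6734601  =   -3^2*17^1*44017^1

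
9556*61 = 582916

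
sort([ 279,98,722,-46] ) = [-46, 98,279,722]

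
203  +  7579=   7782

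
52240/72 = 6530/9= 725.56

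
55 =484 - 429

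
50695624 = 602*84212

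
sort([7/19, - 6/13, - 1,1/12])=[ - 1,-6/13,1/12, 7/19] 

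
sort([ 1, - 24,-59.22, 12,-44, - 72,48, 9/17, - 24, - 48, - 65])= [ - 72 ,-65,- 59.22,-48, - 44, - 24, - 24,9/17,1 , 12,48] 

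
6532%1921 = 769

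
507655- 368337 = 139318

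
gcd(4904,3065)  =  613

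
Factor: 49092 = 2^2*3^1*4091^1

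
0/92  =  0 = 0.00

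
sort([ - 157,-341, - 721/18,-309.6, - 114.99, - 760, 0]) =[-760,  -  341, - 309.6, - 157,- 114.99,-721/18,0 ]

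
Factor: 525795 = 3^1*5^1  *  35053^1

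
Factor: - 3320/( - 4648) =5^1*7^ ( - 1 )= 5/7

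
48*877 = 42096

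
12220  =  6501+5719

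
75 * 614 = 46050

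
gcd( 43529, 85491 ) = 1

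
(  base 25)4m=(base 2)1111010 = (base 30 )42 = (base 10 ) 122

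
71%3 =2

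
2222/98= 22 + 33/49= 22.67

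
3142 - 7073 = -3931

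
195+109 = 304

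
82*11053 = 906346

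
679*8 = 5432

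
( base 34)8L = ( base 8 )445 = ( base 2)100100101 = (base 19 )F8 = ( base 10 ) 293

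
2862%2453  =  409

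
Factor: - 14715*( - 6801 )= 100076715 = 3^4* 5^1 * 109^1 * 2267^1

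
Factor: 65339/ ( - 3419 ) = -13^ ( - 1)*223^1*263^ ( - 1 )*293^1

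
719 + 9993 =10712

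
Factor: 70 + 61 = 131^1 = 131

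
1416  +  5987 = 7403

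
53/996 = 53/996 = 0.05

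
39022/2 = 19511 = 19511.00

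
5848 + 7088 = 12936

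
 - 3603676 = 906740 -4510416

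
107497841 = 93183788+14314053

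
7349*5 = 36745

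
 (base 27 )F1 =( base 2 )110010110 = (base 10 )406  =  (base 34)bw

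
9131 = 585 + 8546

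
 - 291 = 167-458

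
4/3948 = 1/987= 0.00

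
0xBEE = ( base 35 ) 2h9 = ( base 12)1926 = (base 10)3054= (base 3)11012010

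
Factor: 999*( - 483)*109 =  - 3^4*7^1*23^1*37^1*109^1 = -  52594353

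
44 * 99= 4356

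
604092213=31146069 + 572946144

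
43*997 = 42871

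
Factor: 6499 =67^1 * 97^1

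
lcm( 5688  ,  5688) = 5688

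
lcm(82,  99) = 8118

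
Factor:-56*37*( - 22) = 45584 = 2^4*7^1*11^1*37^1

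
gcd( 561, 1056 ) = 33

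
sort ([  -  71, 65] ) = [-71, 65] 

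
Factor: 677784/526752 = 2^ ( - 2)*3^(-1 )*59^( - 1 )*911^1 = 911/708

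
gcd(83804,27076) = 28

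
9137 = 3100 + 6037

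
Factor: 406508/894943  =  2^2*7^( - 1)*101627^1 *127849^(- 1 ) 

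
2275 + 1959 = 4234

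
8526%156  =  102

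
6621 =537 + 6084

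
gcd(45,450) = 45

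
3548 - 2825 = 723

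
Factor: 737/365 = 5^( - 1 )*11^1*67^1*73^( - 1)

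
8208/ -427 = -8208/427 = - 19.22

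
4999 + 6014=11013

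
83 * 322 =26726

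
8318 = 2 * 4159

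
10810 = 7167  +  3643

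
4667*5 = 23335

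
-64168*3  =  -192504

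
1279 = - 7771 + 9050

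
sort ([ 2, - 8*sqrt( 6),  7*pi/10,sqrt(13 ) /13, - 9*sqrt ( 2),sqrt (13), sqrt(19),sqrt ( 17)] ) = [-8*sqrt( 6), - 9*sqrt( 2),sqrt(13)/13,2, 7*pi/10, sqrt (13 ),sqrt (17), sqrt(19)]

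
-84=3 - 87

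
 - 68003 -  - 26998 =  - 41005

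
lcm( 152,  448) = 8512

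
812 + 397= 1209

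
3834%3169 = 665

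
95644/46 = 47822/23 = 2079.22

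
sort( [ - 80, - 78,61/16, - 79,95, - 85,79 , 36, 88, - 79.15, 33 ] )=[ - 85, - 80, -79.15, - 79, - 78,61/16, 33, 36, 79,88,95 ]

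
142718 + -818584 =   -  675866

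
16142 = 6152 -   -  9990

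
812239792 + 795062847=1607302639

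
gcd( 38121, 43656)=3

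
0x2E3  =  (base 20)1gj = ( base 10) 739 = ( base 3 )1000101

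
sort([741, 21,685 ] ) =[21,685,741] 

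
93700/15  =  6246 + 2/3= 6246.67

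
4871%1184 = 135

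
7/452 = 7/452 = 0.02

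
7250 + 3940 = 11190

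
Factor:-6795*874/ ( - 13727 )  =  5938830/13727 = 2^1*3^2*5^1 * 7^ (- 1 ) * 19^1*23^1*37^(-1 )*53^( - 1 )*151^1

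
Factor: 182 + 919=3^1*367^1=1101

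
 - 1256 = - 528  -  728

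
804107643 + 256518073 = 1060625716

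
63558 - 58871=4687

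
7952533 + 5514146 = 13466679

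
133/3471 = 133/3471 = 0.04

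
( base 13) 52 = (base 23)2L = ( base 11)61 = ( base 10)67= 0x43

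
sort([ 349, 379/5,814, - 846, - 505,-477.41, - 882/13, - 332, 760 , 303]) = [ - 846, - 505, - 477.41, - 332, - 882/13,379/5, 303,349 , 760,814]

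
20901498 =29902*699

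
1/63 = 1/63= 0.02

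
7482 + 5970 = 13452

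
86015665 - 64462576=21553089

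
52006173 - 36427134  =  15579039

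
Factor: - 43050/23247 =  - 50/27 = - 2^1 * 3^(-3) * 5^2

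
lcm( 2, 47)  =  94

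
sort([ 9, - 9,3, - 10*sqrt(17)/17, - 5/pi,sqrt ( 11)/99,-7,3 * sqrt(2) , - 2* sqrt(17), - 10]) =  [ - 10, - 9, - 2*sqrt (17 ), - 7, - 10*sqrt( 17) /17, - 5/pi, sqrt(11)/99,3, 3 * sqrt( 2 ),9 ]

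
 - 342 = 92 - 434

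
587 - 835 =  -248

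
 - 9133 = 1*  (  -  9133 )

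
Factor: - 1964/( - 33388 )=1/17 = 17^( - 1 )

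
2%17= 2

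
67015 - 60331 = 6684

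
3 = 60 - 57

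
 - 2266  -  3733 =-5999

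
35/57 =35/57=0.61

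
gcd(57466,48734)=118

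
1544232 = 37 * 41736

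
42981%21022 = 937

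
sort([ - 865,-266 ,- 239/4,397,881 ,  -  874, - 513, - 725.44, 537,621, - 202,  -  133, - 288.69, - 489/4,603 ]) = [ - 874, - 865, - 725.44, - 513,  -  288.69, -266,-202, - 133,-489/4 , - 239/4, 397, 537,603,621 , 881] 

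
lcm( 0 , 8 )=0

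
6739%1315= 164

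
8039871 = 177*45423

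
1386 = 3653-2267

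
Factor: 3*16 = 2^4*3^1=48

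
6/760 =3/380=0.01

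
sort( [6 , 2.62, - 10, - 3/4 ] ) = [ - 10,-3/4 , 2.62,  6 ] 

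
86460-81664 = 4796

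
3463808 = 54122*64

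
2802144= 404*6936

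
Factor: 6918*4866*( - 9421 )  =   - 317139009948 = -2^2*3^2 *811^1*1153^1*9421^1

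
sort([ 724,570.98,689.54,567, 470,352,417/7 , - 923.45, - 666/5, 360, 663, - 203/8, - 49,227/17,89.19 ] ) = [-923.45,-666/5, - 49, - 203/8,  227/17, 417/7, 89.19,352,360,470 , 567,570.98, 663 , 689.54, 724]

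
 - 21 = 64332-64353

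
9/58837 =9/58837 = 0.00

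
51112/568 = 6389/71 = 89.99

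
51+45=96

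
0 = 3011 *0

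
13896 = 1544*9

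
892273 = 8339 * 107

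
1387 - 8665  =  -7278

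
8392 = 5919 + 2473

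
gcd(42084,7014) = 7014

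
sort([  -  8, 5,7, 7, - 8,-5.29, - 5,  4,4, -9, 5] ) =[-9,-8, -8,  -  5.29,-5 , 4,4,5,  5, 7,  7] 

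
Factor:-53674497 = -3^2*5963833^1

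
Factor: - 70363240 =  - 2^3*5^1*73^1*24097^1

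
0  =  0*89127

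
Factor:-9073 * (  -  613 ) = 43^1 *211^1*613^1= 5561749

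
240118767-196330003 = 43788764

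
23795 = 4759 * 5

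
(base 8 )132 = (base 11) 82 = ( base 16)5a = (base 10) 90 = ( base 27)39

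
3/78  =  1/26 = 0.04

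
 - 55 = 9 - 64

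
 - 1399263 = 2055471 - 3454734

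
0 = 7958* 0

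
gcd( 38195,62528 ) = 1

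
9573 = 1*9573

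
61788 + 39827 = 101615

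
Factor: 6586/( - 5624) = - 2^( - 2)*19^( - 1)* 89^1 = -89/76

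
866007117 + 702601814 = 1568608931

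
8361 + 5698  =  14059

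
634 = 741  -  107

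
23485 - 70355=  - 46870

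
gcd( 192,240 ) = 48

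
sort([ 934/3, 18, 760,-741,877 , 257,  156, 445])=[ - 741, 18,156,257, 934/3,445, 760,877 ]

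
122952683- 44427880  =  78524803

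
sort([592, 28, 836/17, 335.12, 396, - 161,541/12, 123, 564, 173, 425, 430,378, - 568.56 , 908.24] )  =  [-568.56, - 161, 28, 541/12, 836/17,  123, 173, 335.12, 378,396, 425,430, 564, 592, 908.24 ]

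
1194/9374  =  597/4687 = 0.13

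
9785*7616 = 74522560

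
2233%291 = 196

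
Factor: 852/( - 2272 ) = -3/8   =  - 2^(- 3)*3^1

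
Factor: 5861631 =3^1*43^1*45439^1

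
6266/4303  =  482/331 = 1.46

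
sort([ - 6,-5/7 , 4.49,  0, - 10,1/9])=[ - 10,-6, - 5/7,0,  1/9,4.49]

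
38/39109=38/39109 = 0.00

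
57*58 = 3306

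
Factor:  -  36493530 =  -2^1*3^1 * 5^1*1216451^1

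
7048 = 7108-60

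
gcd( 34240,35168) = 32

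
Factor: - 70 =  - 2^1*5^1*7^1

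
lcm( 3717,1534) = 96642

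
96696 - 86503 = 10193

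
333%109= 6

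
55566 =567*98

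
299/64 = 299/64  =  4.67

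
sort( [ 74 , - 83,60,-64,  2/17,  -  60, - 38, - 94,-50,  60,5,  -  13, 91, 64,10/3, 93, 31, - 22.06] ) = [ - 94,-83, - 64,  -  60,-50,-38, - 22.06, - 13,2/17,10/3,5,  31,60,60, 64, 74,91,93 ] 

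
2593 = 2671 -78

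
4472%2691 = 1781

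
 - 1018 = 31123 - 32141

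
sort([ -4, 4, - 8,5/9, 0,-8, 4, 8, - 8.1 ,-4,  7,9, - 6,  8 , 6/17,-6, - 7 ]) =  [ - 8.1, - 8, - 8, - 7, - 6, - 6, - 4,- 4 , 0,6/17, 5/9, 4,4,  7, 8, 8,9 ] 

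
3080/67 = 3080/67 = 45.97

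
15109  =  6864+8245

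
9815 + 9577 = 19392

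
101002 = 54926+46076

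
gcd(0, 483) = 483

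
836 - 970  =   - 134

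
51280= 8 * 6410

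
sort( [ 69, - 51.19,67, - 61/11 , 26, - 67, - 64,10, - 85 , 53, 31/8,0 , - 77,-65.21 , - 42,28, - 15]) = [ -85, - 77, - 67,  -  65.21, - 64 , - 51.19,-42, - 15, - 61/11,0,31/8,10,26,28,53,67,69 ]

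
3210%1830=1380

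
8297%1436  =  1117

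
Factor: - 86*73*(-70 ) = 439460=2^2*5^1*7^1*43^1*73^1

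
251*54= 13554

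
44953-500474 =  - 455521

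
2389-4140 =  - 1751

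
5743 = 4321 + 1422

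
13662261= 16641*821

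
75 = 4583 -4508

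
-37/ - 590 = 37/590 = 0.06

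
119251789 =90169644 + 29082145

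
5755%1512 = 1219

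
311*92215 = 28678865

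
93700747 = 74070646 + 19630101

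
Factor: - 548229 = - 3^1*11^1*37^1 *449^1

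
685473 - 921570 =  - 236097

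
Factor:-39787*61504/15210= - 1223529824/7605 = - 2^5 * 3^( - 2 ) *5^ ( - 1)*11^1*13^(  -  2 )*31^2*3617^1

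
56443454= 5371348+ 51072106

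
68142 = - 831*(- 82 )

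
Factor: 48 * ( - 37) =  - 1776 = - 2^4*3^1*37^1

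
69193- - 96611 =165804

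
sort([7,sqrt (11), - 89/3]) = [ - 89/3,sqrt( 11),7]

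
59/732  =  59/732= 0.08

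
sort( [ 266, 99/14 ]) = [ 99/14 , 266 ]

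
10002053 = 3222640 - -6779413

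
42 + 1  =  43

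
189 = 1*189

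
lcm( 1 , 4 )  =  4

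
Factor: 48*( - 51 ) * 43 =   -  105264= - 2^4* 3^2 * 17^1*43^1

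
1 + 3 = 4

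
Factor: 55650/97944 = 25/44 = 2^( - 2) * 5^2*11^( - 1)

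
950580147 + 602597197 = 1553177344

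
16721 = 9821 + 6900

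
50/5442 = 25/2721=0.01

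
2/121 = 2/121 =0.02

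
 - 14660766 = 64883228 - 79543994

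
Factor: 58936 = 2^3*53^1*139^1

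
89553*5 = 447765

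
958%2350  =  958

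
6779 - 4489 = 2290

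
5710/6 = 951 + 2/3= 951.67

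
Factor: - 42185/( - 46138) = 2^( - 1) * 5^1*11^1*13^1*17^( - 1)*23^ (-1) = 715/782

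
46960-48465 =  - 1505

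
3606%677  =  221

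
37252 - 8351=28901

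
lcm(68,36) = 612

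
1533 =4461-2928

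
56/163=56/163 = 0.34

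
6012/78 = 1002/13  =  77.08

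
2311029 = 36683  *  63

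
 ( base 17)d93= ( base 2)111101001001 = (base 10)3913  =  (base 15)125d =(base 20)9FD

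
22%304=22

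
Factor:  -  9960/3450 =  -332/115 = - 2^2*5^ ( -1)*23^(-1 ) * 83^1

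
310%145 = 20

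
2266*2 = 4532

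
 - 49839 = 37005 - 86844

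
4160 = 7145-2985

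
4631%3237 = 1394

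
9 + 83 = 92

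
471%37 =27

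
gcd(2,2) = 2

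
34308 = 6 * 5718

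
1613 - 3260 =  - 1647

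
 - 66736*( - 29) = 1935344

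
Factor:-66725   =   - 5^2 * 17^1*157^1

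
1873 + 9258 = 11131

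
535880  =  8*66985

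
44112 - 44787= - 675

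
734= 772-38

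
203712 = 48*4244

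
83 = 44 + 39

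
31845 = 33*965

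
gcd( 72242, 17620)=1762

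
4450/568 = 7 +237/284 = 7.83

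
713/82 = 713/82 = 8.70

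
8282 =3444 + 4838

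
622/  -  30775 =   -  1 + 30153/30775 = -0.02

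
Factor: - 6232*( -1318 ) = 8213776 = 2^4 * 19^1*41^1 * 659^1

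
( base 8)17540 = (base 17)1ad8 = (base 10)8032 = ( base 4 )1331200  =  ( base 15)25A7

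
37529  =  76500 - 38971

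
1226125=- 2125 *( - 577)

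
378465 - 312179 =66286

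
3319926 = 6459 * 514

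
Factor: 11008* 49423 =544048384  =  2^8*11^1*43^1*4493^1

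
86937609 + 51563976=138501585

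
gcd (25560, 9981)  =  9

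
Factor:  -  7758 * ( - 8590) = 66641220 = 2^2*3^2 * 5^1*431^1*859^1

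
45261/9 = 5029 = 5029.00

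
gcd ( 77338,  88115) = 1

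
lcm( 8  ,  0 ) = 0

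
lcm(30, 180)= 180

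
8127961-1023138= 7104823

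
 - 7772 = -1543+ - 6229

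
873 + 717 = 1590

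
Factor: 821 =821^1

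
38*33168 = 1260384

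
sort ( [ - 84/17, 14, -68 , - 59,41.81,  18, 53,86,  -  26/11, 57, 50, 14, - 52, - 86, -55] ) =[-86, - 68, - 59, - 55, - 52, - 84/17 , - 26/11,14,14, 18 , 41.81, 50, 53,57, 86]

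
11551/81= 142  +  49/81 = 142.60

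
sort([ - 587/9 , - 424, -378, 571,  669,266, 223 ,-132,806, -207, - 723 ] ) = [ - 723, - 424, - 378 ,-207,-132,- 587/9,  223,266, 571,669,806 ]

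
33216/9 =3690 + 2/3 = 3690.67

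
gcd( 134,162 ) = 2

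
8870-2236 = 6634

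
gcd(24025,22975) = 25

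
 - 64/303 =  - 1 + 239/303 = - 0.21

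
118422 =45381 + 73041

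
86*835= 71810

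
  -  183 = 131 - 314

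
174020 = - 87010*(-2) 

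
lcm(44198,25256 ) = 176792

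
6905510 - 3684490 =3221020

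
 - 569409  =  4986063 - 5555472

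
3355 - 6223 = - 2868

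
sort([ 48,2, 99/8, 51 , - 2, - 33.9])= [ - 33.9,  -  2, 2, 99/8 , 48,51]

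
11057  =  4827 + 6230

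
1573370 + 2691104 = 4264474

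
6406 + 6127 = 12533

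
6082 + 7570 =13652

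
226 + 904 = 1130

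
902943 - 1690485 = -787542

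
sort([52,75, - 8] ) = [-8,52, 75] 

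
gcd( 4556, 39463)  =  67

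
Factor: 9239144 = 2^3 * 1154893^1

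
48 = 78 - 30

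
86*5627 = 483922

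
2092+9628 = 11720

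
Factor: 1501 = 19^1*79^1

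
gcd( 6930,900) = 90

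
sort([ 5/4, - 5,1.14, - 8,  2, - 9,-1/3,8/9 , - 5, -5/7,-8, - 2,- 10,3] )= [ - 10, - 9, - 8, - 8, - 5, - 5, - 2,-5/7, - 1/3,8/9,1.14, 5/4, 2,3]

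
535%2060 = 535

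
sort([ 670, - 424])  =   [ - 424,670]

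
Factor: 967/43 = 43^( - 1)*967^1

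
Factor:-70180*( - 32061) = 2^2*3^1*5^1*11^2*29^1*10687^1 = 2250040980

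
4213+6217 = 10430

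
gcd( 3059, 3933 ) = 437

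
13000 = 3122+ 9878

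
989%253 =230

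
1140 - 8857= - 7717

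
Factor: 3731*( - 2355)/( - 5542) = 2^( - 1)*3^1  *5^1*7^1*13^1*17^( - 1)*41^1*157^1*163^( - 1) =8786505/5542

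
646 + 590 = 1236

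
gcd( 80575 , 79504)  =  1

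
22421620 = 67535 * 332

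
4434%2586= 1848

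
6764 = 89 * 76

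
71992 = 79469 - 7477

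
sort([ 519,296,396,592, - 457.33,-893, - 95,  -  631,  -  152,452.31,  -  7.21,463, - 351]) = [ - 893,- 631, - 457.33, - 351, - 152,-95, -7.21,296,396,452.31,463 , 519,592 ]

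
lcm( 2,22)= 22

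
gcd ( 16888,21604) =4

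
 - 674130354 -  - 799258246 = 125127892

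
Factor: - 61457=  - 11^1*37^1*151^1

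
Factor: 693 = 3^2*7^1*11^1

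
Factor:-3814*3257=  - 12422198 = -2^1*1907^1*3257^1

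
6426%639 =36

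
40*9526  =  381040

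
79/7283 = 79/7283 = 0.01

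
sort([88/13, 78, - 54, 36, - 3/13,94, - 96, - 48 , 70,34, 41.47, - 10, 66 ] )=[ - 96, - 54, - 48, - 10,  -  3/13 , 88/13, 34, 36, 41.47,66,70,78,94 ] 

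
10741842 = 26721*402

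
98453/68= 1447 + 57/68= 1447.84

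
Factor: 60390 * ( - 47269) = -2^1*3^2*5^1*11^1*61^1 * 47269^1 = -2854574910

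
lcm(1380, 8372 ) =125580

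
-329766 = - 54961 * 6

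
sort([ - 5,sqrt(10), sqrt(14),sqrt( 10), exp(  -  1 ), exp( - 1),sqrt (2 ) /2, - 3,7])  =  [-5, - 3,exp( - 1) , exp( - 1 ), sqrt(2 ) /2,sqrt( 10),sqrt( 10 ),sqrt(14 ),7]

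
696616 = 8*87077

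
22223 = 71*313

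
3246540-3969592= -723052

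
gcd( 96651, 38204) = 1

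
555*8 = 4440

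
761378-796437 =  - 35059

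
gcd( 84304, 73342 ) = 2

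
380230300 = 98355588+281874712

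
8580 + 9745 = 18325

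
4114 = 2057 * 2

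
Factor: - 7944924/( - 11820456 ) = 2^( - 1) * 3^( - 1) *13^1 * 50929^1*164173^ ( - 1)=662077/985038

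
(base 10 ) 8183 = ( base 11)616a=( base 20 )1093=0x1FF7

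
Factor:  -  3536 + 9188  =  5652=2^2 * 3^2*157^1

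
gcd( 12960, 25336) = 8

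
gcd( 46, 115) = 23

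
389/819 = 389/819  =  0.47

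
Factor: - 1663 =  - 1663^1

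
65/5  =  13 =13.00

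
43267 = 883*49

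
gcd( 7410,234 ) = 78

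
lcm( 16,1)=16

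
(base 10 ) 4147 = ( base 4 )1000303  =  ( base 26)63d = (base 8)10063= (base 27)5IG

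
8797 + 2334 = 11131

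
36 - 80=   -  44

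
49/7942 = 49/7942= 0.01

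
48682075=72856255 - 24174180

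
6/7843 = 6/7843 = 0.00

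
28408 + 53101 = 81509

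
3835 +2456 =6291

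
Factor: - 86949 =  - 3^2*9661^1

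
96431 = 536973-440542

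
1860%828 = 204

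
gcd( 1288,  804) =4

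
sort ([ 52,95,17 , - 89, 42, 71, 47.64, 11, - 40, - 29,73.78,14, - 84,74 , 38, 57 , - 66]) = [ - 89, - 84 , - 66, - 40,-29, 11,  14,17, 38,42 , 47.64,  52, 57,71,73.78 , 74,95] 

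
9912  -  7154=2758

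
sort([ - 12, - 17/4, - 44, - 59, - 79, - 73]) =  [ - 79, - 73, - 59, - 44, - 12 , - 17/4]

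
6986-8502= - 1516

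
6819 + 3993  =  10812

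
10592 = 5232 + 5360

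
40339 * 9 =363051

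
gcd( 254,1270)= 254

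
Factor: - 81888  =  -2^5*3^1*853^1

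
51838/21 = 51838/21 = 2468.48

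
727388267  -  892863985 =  - 165475718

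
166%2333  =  166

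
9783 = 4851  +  4932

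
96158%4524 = 1154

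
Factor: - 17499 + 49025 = 31526 = 2^1*11^1*1433^1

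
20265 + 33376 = 53641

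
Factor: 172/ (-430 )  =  -2^1*5^(  -  1) = - 2/5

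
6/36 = 1/6 =0.17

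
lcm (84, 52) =1092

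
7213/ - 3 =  - 2405  +  2/3 = - 2404.33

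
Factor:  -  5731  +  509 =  - 5222 = - 2^1* 7^1*373^1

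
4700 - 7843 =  - 3143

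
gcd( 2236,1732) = 4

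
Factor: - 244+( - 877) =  - 19^1*59^1 = -1121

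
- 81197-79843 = -161040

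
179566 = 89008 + 90558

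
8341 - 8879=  - 538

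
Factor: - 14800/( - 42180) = 2^2 * 3^( - 1) * 5^1*19^( - 1) = 20/57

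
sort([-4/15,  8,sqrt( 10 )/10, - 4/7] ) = [ - 4/7,- 4/15,sqrt( 10 )/10,  8 ]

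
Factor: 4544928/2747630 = 2^4*3^2*5^( - 1)*43^1*59^(  -  1 )*367^1 * 4657^(- 1) = 2272464/1373815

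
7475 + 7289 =14764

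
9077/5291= 9077/5291=1.72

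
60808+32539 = 93347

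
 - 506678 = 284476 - 791154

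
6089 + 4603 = 10692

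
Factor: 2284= 2^2*571^1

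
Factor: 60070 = 2^1*5^1 * 6007^1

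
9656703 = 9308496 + 348207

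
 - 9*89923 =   -  809307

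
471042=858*549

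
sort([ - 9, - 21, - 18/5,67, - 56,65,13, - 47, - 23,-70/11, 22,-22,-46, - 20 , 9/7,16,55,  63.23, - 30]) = [ -56, - 47,-46,-30, - 23,-22,-21,-20 ,-9, - 70/11, - 18/5,  9/7, 13,16,22, 55 , 63.23 , 65, 67]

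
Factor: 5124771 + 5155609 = 10280380 = 2^2*5^1*11^1*83^1*563^1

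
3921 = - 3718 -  - 7639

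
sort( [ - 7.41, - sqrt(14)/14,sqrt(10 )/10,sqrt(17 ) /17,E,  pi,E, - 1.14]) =[ - 7.41, - 1.14, - sqrt ( 14 ) /14,sqrt( 17) /17,sqrt( 10 ) /10,E, E,pi]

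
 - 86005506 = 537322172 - 623327678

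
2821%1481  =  1340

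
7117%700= 117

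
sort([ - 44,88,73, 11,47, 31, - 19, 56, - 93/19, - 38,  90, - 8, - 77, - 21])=[  -  77, - 44, - 38, - 21, - 19, - 8, - 93/19, 11, 31,47,  56, 73,88 , 90 ]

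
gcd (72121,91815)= 1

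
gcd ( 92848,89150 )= 2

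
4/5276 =1/1319 = 0.00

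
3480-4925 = -1445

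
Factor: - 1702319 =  - 1702319^1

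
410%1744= 410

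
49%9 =4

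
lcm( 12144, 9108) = 36432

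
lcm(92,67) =6164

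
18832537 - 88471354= - 69638817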